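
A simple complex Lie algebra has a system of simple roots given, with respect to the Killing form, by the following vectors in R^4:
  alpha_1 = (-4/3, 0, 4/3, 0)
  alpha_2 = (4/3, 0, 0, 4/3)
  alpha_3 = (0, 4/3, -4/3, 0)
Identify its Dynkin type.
Compute the Cartan integers a_ij = 2(alpha_i, alpha_j)/(alpha_j, alpha_j); the resulting 3x3 Cartan matrix is
[[2, -1, -1], [-1, 2, 0], [-1, 0, 2]].
All simple roots have the same length, so the diagram is simply laced. The associated Dynkin diagram is a chain of 3 nodes with single edges (A_3), so the type is A_3 (the algebra sl(4)).

type A_3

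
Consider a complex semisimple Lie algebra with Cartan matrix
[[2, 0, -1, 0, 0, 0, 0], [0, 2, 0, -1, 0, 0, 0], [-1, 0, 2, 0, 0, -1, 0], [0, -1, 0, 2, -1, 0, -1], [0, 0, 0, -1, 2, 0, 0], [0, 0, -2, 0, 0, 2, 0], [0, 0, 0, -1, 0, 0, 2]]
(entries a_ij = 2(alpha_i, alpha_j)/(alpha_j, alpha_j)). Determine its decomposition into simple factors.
The diagram associated to this matrix has two connected components: the simple roots {alpha_1, alpha_3, alpha_6} form a chain of 3 nodes with a double edge at one end; the terminal node there is the unique long simple root (C_3), and {alpha_2, alpha_4, alpha_5, alpha_7} form a chain of 2 nodes with a fork of two nodes at one end (D_4). A semisimple Lie algebra decomposes uniquely as the direct sum of simple ideals, one per connected component of its Dynkin diagram, so g ≅ C_3 ⊕ D_4 (dimension 21 + 28 = 49).

type C_3 + type D_4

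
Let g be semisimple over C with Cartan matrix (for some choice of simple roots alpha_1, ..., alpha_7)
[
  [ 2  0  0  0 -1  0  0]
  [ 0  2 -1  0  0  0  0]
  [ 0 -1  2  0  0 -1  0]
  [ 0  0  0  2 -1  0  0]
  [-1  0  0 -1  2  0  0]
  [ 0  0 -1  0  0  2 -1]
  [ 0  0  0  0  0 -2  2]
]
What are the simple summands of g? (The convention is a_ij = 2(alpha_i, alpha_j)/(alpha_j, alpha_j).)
The diagram associated to this matrix has two connected components: the simple roots {alpha_1, alpha_4, alpha_5} form a chain of 3 nodes with single edges (A_3), and {alpha_2, alpha_3, alpha_6, alpha_7} form a chain of 4 nodes with a double edge at one end; the terminal node there is the unique long simple root (C_4). A semisimple Lie algebra decomposes uniquely as the direct sum of simple ideals, one per connected component of its Dynkin diagram, so g ≅ A_3 ⊕ C_4 (dimension 15 + 36 = 51).

A_3 ⊕ C_4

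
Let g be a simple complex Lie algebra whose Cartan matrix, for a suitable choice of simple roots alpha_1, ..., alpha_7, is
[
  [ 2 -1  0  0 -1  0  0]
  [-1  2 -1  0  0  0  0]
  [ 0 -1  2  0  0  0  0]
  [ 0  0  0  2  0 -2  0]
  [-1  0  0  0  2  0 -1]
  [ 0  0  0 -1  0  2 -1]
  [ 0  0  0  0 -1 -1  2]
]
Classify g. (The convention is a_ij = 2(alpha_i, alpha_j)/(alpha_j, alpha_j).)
C_7 (sp(14))

The matrix has rank 7 with 2's on the diagonal. Reading the off-diagonal entries as Dynkin edges (a single edge where a_ij = a_ji = -1; a double or triple edge where a_ij * a_ji = 2 or 3), the diagram is a chain of 7 nodes with a double edge at one end; the terminal node there is the unique long simple root (C_7). One simple-root ordering that puts it in standard form is (alpha_3, alpha_2, alpha_1, alpha_5, alpha_7, alpha_6, alpha_4). So the algebra is type C_7, i.e. sp(14).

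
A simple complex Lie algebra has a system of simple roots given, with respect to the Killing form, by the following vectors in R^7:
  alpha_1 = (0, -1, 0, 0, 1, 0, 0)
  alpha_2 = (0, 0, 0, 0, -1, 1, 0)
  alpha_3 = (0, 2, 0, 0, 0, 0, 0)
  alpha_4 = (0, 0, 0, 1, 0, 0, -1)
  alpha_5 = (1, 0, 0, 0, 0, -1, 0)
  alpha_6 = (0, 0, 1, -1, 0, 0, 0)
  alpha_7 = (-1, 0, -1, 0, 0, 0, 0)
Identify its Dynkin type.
C_7 (sp(14))

Compute the Cartan integers a_ij = 2(alpha_i, alpha_j)/(alpha_j, alpha_j); the resulting 7x7 Cartan matrix is
[[2, -1, -1, 0, 0, 0, 0], [-1, 2, 0, 0, -1, 0, 0], [-2, 0, 2, 0, 0, 0, 0], [0, 0, 0, 2, 0, -1, 0], [0, -1, 0, 0, 2, 0, -1], [0, 0, 0, -1, 0, 2, -1], [0, 0, 0, 0, -1, -1, 2]].
The roots have two lengths (squared-length ratio 2:1); the short ones are alpha_{1,2,4,5,6,7}. The associated Dynkin diagram is a chain of 7 nodes with a double edge at one end; the terminal node there is the unique long simple root (C_7), so the type is C_7 (the algebra sp(14)).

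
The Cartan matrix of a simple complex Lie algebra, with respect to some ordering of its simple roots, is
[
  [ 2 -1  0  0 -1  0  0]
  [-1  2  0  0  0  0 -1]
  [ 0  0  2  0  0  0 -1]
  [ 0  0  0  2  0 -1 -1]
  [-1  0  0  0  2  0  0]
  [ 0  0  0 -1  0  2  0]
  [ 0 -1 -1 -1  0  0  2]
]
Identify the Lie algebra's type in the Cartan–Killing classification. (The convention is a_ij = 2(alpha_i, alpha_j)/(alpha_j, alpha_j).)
The matrix has rank 7 with 2's on the diagonal. Reading the off-diagonal entries as Dynkin edges (a single edge where a_ij = a_ji = -1; a double or triple edge where a_ij * a_ji = 2 or 3), the diagram is a chain of 6 nodes with one extra node attached to the third node from one end (E_7). One simple-root ordering that puts it in standard form is (alpha_6, alpha_3, alpha_4, alpha_7, alpha_2, alpha_1, alpha_5). So the algebra is type E_7.

E_7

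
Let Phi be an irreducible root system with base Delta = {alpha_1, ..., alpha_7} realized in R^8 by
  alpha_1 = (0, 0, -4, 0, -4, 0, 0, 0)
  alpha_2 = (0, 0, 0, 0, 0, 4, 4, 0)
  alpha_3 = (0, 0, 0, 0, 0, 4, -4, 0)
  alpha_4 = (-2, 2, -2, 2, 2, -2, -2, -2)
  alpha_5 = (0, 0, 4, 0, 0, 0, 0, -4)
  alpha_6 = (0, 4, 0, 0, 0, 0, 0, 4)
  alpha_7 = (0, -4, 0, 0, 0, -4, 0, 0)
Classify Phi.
E_7

Compute the Cartan integers a_ij = 2(alpha_i, alpha_j)/(alpha_j, alpha_j); the resulting 7x7 Cartan matrix is
[[2, 0, 0, 0, -1, 0, 0], [0, 2, 0, -1, 0, 0, -1], [0, 0, 2, 0, 0, 0, -1], [0, -1, 0, 2, 0, 0, 0], [-1, 0, 0, 0, 2, -1, 0], [0, 0, 0, 0, -1, 2, -1], [0, -1, -1, 0, 0, -1, 2]].
All simple roots have the same length, so the diagram is simply laced. The associated Dynkin diagram is a chain of 6 nodes with one extra node attached to the third node from one end (E_7), so the type is E_7.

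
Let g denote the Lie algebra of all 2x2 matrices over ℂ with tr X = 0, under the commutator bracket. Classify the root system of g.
type A_1

This is sl(2), which has dimension 2^2 - 1 = 3 and rank 2 - 1 = 1 (a Cartan subalgebra is the diagonal traceless matrices). In the classification of classical Lie algebras, the special linear algebra sl(n+1) has type A_n; here n = 1, so the Dynkin diagram is a chain of 1 nodes with single edges (A_1). Hence the type is A_1.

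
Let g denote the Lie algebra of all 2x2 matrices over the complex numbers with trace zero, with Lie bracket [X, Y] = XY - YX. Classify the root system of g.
This is sl(2), which has dimension 2^2 - 1 = 3 and rank 2 - 1 = 1 (a Cartan subalgebra is the diagonal traceless matrices). In the classification of classical Lie algebras, the special linear algebra sl(n+1) has type A_n; here n = 1, so the Dynkin diagram is a chain of 1 nodes with single edges (A_1). Hence the type is A_1.

A_1 (sl(2))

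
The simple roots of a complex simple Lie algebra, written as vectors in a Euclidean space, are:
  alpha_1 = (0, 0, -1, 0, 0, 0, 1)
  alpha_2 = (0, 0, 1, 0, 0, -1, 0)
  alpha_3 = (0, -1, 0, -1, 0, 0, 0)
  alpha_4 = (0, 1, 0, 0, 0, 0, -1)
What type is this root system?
A4

Compute the Cartan integers a_ij = 2(alpha_i, alpha_j)/(alpha_j, alpha_j); the resulting 4x4 Cartan matrix is
[[2, -1, 0, -1], [-1, 2, 0, 0], [0, 0, 2, -1], [-1, 0, -1, 2]].
All simple roots have the same length, so the diagram is simply laced. The associated Dynkin diagram is a chain of 4 nodes with single edges (A_4), so the type is A_4 (the algebra sl(5)).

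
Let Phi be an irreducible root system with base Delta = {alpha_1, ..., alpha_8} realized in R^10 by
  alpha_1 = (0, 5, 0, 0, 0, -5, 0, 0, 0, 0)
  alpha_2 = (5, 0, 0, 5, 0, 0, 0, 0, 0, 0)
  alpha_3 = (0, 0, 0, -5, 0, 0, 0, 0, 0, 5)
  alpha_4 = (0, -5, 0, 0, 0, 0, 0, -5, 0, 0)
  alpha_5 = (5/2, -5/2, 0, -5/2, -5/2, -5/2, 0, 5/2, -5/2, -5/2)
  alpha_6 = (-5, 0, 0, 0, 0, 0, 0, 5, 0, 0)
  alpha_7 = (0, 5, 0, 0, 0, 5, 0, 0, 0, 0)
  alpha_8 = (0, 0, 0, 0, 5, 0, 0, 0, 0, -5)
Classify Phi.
Compute the Cartan integers a_ij = 2(alpha_i, alpha_j)/(alpha_j, alpha_j); the resulting 8x8 Cartan matrix is
[[2, 0, 0, -1, 0, 0, 0, 0], [0, 2, -1, 0, 0, -1, 0, 0], [0, -1, 2, 0, 0, 0, 0, -1], [-1, 0, 0, 2, 0, -1, -1, 0], [0, 0, 0, 0, 2, 0, -1, 0], [0, -1, 0, -1, 0, 2, 0, 0], [0, 0, 0, -1, -1, 0, 2, 0], [0, 0, -1, 0, 0, 0, 0, 2]].
All simple roots have the same length, so the diagram is simply laced. The associated Dynkin diagram is a chain of 7 nodes with one extra node attached to the third node from one end (E_8), so the type is E_8.

E_8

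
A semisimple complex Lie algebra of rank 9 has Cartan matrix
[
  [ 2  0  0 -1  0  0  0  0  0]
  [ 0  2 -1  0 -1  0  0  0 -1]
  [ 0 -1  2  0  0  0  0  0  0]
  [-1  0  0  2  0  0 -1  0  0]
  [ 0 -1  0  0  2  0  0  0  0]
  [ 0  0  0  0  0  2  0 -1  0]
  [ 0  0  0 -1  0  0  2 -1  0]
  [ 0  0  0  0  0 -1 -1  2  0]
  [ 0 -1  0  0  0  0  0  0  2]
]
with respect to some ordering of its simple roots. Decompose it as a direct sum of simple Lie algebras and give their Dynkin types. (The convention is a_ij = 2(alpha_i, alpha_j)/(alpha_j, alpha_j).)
type A_5 + type D_4

The diagram associated to this matrix has two connected components: the simple roots {alpha_1, alpha_4, alpha_6, alpha_7, alpha_8} form a chain of 5 nodes with single edges (A_5), and {alpha_2, alpha_3, alpha_5, alpha_9} form a chain of 2 nodes with a fork of two nodes at one end (D_4). A semisimple Lie algebra decomposes uniquely as the direct sum of simple ideals, one per connected component of its Dynkin diagram, so g ≅ A_5 ⊕ D_4 (dimension 35 + 28 = 63).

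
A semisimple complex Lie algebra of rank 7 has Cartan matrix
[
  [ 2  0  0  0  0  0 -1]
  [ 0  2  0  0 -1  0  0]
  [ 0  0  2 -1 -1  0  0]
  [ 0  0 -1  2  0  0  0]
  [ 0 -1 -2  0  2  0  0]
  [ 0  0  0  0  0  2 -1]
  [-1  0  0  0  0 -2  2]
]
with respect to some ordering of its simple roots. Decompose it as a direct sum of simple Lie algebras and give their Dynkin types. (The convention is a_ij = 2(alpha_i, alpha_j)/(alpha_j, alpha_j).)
B_3 (so(7)) + F_4

The diagram associated to this matrix has two connected components: the simple roots {alpha_1, alpha_6, alpha_7} form a chain of 3 nodes with a double edge at one end; the terminal node there is the unique short simple root (B_3), and {alpha_2, alpha_3, alpha_4, alpha_5} form a chain of 4 nodes with a double edge between the middle two (F_4). A semisimple Lie algebra decomposes uniquely as the direct sum of simple ideals, one per connected component of its Dynkin diagram, so g ≅ B_3 ⊕ F_4 (dimension 21 + 52 = 73).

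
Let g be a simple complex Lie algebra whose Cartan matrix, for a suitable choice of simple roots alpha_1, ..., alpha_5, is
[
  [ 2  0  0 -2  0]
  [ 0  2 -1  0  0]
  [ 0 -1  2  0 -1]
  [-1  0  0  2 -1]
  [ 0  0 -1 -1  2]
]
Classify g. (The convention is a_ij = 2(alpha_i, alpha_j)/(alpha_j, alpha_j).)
The matrix has rank 5 with 2's on the diagonal. Reading the off-diagonal entries as Dynkin edges (a single edge where a_ij = a_ji = -1; a double or triple edge where a_ij * a_ji = 2 or 3), the diagram is a chain of 5 nodes with a double edge at one end; the terminal node there is the unique long simple root (C_5). One simple-root ordering that puts it in standard form is (alpha_2, alpha_3, alpha_5, alpha_4, alpha_1). So the algebra is type C_5, i.e. sp(10).

C_5 (sp(10))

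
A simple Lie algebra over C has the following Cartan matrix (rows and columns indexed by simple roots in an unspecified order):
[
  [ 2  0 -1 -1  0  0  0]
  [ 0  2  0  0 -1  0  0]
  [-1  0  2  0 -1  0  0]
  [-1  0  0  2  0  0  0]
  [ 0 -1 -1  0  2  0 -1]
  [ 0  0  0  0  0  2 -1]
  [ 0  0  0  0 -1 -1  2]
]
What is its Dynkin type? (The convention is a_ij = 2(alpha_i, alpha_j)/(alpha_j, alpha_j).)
E_7

The matrix has rank 7 with 2's on the diagonal. Reading the off-diagonal entries as Dynkin edges (a single edge where a_ij = a_ji = -1; a double or triple edge where a_ij * a_ji = 2 or 3), the diagram is a chain of 6 nodes with one extra node attached to the third node from one end (E_7). One simple-root ordering that puts it in standard form is (alpha_6, alpha_2, alpha_7, alpha_5, alpha_3, alpha_1, alpha_4). So the algebra is type E_7.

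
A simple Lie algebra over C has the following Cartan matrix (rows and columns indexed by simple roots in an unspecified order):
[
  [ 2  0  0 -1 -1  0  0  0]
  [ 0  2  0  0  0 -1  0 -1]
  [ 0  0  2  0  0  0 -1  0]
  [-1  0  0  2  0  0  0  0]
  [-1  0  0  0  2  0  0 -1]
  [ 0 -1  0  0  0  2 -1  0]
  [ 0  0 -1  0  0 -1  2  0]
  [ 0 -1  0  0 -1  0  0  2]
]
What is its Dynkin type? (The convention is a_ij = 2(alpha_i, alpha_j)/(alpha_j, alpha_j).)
The matrix has rank 8 with 2's on the diagonal. Reading the off-diagonal entries as Dynkin edges (a single edge where a_ij = a_ji = -1; a double or triple edge where a_ij * a_ji = 2 or 3), the diagram is a chain of 8 nodes with single edges (A_8). One simple-root ordering that puts it in standard form is (alpha_3, alpha_7, alpha_6, alpha_2, alpha_8, alpha_5, alpha_1, alpha_4). So the algebra is type A_8, i.e. sl(9).

A_8 (sl(9))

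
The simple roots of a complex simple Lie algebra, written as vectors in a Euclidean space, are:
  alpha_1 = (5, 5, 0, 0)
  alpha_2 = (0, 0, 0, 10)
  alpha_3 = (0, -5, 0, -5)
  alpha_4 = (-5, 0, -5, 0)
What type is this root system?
Compute the Cartan integers a_ij = 2(alpha_i, alpha_j)/(alpha_j, alpha_j); the resulting 4x4 Cartan matrix is
[[2, 0, -1, -1], [0, 2, -2, 0], [-1, -1, 2, 0], [-1, 0, 0, 2]].
The roots have two lengths (squared-length ratio 2:1); the short ones are alpha_{1,3,4}. The associated Dynkin diagram is a chain of 4 nodes with a double edge at one end; the terminal node there is the unique long simple root (C_4), so the type is C_4 (the algebra sp(8)).

C_4 (sp(8))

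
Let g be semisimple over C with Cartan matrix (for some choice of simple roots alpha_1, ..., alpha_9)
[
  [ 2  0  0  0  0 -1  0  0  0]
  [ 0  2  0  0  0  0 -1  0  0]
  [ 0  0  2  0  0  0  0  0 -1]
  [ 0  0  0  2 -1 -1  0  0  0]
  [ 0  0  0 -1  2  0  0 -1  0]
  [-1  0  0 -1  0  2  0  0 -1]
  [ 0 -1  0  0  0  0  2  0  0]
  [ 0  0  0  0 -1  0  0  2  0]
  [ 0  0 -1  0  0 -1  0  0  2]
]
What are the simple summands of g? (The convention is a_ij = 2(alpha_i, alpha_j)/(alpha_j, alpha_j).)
A_2 + E_7

The diagram associated to this matrix has two connected components: the simple roots {alpha_2, alpha_7} form a chain of 2 nodes with single edges (A_2), and {alpha_1, alpha_3, alpha_4, alpha_5, alpha_6, alpha_8, alpha_9} form a chain of 6 nodes with one extra node attached to the third node from one end (E_7). A semisimple Lie algebra decomposes uniquely as the direct sum of simple ideals, one per connected component of its Dynkin diagram, so g ≅ A_2 ⊕ E_7 (dimension 8 + 133 = 141).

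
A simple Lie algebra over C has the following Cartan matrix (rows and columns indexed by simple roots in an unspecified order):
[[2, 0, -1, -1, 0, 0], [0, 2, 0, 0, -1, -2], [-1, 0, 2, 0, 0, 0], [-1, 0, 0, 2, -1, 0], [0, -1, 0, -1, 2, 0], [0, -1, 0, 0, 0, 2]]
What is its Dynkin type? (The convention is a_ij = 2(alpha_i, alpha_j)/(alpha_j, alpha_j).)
The matrix has rank 6 with 2's on the diagonal. Reading the off-diagonal entries as Dynkin edges (a single edge where a_ij = a_ji = -1; a double or triple edge where a_ij * a_ji = 2 or 3), the diagram is a chain of 6 nodes with a double edge at one end; the terminal node there is the unique short simple root (B_6). One simple-root ordering that puts it in standard form is (alpha_3, alpha_1, alpha_4, alpha_5, alpha_2, alpha_6). So the algebra is type B_6, i.e. so(13).

B6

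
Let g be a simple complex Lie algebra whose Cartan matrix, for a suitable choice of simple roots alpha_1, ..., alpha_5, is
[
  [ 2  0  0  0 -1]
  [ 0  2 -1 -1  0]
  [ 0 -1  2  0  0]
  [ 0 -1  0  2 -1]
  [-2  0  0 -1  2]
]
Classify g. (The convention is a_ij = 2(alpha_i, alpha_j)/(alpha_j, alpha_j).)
The matrix has rank 5 with 2's on the diagonal. Reading the off-diagonal entries as Dynkin edges (a single edge where a_ij = a_ji = -1; a double or triple edge where a_ij * a_ji = 2 or 3), the diagram is a chain of 5 nodes with a double edge at one end; the terminal node there is the unique short simple root (B_5). One simple-root ordering that puts it in standard form is (alpha_3, alpha_2, alpha_4, alpha_5, alpha_1). So the algebra is type B_5, i.e. so(11).

B_5 (so(11))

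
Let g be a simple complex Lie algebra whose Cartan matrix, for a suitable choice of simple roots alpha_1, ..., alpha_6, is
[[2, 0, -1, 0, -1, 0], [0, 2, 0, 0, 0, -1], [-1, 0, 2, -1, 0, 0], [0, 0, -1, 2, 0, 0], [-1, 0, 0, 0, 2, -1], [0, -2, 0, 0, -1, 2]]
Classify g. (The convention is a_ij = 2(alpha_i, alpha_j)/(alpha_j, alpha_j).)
B_6 (so(13))

The matrix has rank 6 with 2's on the diagonal. Reading the off-diagonal entries as Dynkin edges (a single edge where a_ij = a_ji = -1; a double or triple edge where a_ij * a_ji = 2 or 3), the diagram is a chain of 6 nodes with a double edge at one end; the terminal node there is the unique short simple root (B_6). One simple-root ordering that puts it in standard form is (alpha_4, alpha_3, alpha_1, alpha_5, alpha_6, alpha_2). So the algebra is type B_6, i.e. so(13).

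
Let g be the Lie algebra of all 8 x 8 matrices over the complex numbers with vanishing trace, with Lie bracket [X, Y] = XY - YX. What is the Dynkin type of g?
type A_7

This is sl(8), which has dimension 8^2 - 1 = 63 and rank 8 - 1 = 7 (a Cartan subalgebra is the diagonal traceless matrices). In the classification of classical Lie algebras, the special linear algebra sl(n+1) has type A_n; here n = 7, so the Dynkin diagram is a chain of 7 nodes with single edges (A_7). Hence the type is A_7.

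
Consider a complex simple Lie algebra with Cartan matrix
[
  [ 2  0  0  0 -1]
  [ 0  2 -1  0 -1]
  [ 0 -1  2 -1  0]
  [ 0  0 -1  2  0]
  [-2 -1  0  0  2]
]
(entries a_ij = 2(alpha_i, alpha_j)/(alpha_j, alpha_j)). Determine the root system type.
type B_5

The matrix has rank 5 with 2's on the diagonal. Reading the off-diagonal entries as Dynkin edges (a single edge where a_ij = a_ji = -1; a double or triple edge where a_ij * a_ji = 2 or 3), the diagram is a chain of 5 nodes with a double edge at one end; the terminal node there is the unique short simple root (B_5). One simple-root ordering that puts it in standard form is (alpha_4, alpha_3, alpha_2, alpha_5, alpha_1). So the algebra is type B_5, i.e. so(11).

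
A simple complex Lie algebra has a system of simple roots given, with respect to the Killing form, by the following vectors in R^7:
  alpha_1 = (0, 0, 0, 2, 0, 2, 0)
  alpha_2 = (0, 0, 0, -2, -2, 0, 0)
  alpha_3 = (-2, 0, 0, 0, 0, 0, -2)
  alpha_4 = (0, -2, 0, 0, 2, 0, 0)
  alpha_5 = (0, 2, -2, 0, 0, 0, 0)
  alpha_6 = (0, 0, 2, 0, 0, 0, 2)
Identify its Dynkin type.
Compute the Cartan integers a_ij = 2(alpha_i, alpha_j)/(alpha_j, alpha_j); the resulting 6x6 Cartan matrix is
[[2, -1, 0, 0, 0, 0], [-1, 2, 0, -1, 0, 0], [0, 0, 2, 0, 0, -1], [0, -1, 0, 2, -1, 0], [0, 0, 0, -1, 2, -1], [0, 0, -1, 0, -1, 2]].
All simple roots have the same length, so the diagram is simply laced. The associated Dynkin diagram is a chain of 6 nodes with single edges (A_6), so the type is A_6 (the algebra sl(7)).

A_6 (sl(7))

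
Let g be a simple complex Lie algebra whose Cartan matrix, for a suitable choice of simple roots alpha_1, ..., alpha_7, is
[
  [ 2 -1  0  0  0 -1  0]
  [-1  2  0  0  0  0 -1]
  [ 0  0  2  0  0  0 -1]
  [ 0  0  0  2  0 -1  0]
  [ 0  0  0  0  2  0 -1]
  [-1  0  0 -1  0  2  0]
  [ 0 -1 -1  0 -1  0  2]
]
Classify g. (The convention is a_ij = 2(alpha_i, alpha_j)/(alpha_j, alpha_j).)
type D_7

The matrix has rank 7 with 2's on the diagonal. Reading the off-diagonal entries as Dynkin edges (a single edge where a_ij = a_ji = -1; a double or triple edge where a_ij * a_ji = 2 or 3), the diagram is a chain of 5 nodes with a fork of two nodes at one end (D_7). One simple-root ordering that puts it in standard form is (alpha_4, alpha_6, alpha_1, alpha_2, alpha_7, alpha_5, alpha_3). So the algebra is type D_7, i.e. so(14).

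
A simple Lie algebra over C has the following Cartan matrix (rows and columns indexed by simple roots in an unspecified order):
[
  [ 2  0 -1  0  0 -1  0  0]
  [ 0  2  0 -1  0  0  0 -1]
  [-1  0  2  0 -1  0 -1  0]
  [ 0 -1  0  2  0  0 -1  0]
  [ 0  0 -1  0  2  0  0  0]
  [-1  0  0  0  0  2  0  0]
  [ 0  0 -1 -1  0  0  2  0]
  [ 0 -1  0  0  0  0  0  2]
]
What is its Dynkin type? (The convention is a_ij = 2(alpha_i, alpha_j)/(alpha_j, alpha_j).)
E_8

The matrix has rank 8 with 2's on the diagonal. Reading the off-diagonal entries as Dynkin edges (a single edge where a_ij = a_ji = -1; a double or triple edge where a_ij * a_ji = 2 or 3), the diagram is a chain of 7 nodes with one extra node attached to the third node from one end (E_8). One simple-root ordering that puts it in standard form is (alpha_6, alpha_5, alpha_1, alpha_3, alpha_7, alpha_4, alpha_2, alpha_8). So the algebra is type E_8.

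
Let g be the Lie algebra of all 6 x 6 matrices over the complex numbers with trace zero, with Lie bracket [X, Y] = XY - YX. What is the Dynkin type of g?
This is sl(6), which has dimension 6^2 - 1 = 35 and rank 6 - 1 = 5 (a Cartan subalgebra is the diagonal traceless matrices). In the classification of classical Lie algebras, the special linear algebra sl(n+1) has type A_n; here n = 5, so the Dynkin diagram is a chain of 5 nodes with single edges (A_5). Hence the type is A_5.

A5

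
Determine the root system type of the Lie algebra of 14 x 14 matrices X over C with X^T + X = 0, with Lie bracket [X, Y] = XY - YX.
This is so(14) with 14 even, which has dimension 14(14-1)/2 = 91 and rank 14/2 = 7. In the classification of classical Lie algebras, the orthogonal algebra so(2n) in an even number of variables has type D_n; here n = 7, so the Dynkin diagram is a chain of 5 nodes with a fork of two nodes at one end (D_7). Hence the type is D_7.

D7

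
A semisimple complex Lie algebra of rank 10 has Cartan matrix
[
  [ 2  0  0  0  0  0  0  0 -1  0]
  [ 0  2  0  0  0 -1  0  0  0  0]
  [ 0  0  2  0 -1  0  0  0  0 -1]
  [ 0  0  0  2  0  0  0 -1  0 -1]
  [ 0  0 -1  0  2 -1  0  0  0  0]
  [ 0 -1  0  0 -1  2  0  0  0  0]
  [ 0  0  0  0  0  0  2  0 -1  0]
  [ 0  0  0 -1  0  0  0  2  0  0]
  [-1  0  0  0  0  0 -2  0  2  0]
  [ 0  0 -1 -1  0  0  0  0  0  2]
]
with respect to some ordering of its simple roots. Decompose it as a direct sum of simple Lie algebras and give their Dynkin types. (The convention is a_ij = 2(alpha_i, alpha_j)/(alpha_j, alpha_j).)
The diagram associated to this matrix has two connected components: the simple roots {alpha_2, alpha_3, alpha_4, alpha_5, alpha_6, alpha_8, alpha_10} form a chain of 7 nodes with single edges (A_7), and {alpha_1, alpha_7, alpha_9} form a chain of 3 nodes with a double edge at one end; the terminal node there is the unique short simple root (B_3). A semisimple Lie algebra decomposes uniquely as the direct sum of simple ideals, one per connected component of its Dynkin diagram, so g ≅ A_7 ⊕ B_3 (dimension 63 + 21 = 84).

type A_7 ⊕ type B_3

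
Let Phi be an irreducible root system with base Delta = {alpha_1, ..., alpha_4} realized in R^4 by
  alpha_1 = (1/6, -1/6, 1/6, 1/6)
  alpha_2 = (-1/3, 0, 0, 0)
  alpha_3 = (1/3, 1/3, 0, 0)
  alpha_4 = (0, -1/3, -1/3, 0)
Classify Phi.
F4

Compute the Cartan integers a_ij = 2(alpha_i, alpha_j)/(alpha_j, alpha_j); the resulting 4x4 Cartan matrix is
[[2, -1, 0, 0], [-1, 2, -1, 0], [0, -2, 2, -1], [0, 0, -1, 2]].
The roots have two lengths (squared-length ratio 2:1); the short ones are alpha_{1,2}. The associated Dynkin diagram is a chain of 4 nodes with a double edge between the middle two (F_4), so the type is F_4.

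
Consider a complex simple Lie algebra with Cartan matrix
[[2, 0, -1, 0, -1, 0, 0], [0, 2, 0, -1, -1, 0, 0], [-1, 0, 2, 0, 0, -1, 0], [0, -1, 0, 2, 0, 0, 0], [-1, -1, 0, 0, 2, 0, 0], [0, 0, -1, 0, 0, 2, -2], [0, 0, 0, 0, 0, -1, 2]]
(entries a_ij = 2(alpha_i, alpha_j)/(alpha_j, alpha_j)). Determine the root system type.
The matrix has rank 7 with 2's on the diagonal. Reading the off-diagonal entries as Dynkin edges (a single edge where a_ij = a_ji = -1; a double or triple edge where a_ij * a_ji = 2 or 3), the diagram is a chain of 7 nodes with a double edge at one end; the terminal node there is the unique short simple root (B_7). One simple-root ordering that puts it in standard form is (alpha_4, alpha_2, alpha_5, alpha_1, alpha_3, alpha_6, alpha_7). So the algebra is type B_7, i.e. so(15).

B7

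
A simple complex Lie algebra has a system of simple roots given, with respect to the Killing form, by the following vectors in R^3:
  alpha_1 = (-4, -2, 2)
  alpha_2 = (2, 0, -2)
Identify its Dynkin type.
Compute the Cartan integers a_ij = 2(alpha_i, alpha_j)/(alpha_j, alpha_j); the resulting 2x2 Cartan matrix is
[[2, -3], [-1, 2]].
The roots have two lengths (squared-length ratio 3:1); the short ones are alpha_{2}. The associated Dynkin diagram is two nodes joined by a triple edge (G_2), so the type is G_2.

G_2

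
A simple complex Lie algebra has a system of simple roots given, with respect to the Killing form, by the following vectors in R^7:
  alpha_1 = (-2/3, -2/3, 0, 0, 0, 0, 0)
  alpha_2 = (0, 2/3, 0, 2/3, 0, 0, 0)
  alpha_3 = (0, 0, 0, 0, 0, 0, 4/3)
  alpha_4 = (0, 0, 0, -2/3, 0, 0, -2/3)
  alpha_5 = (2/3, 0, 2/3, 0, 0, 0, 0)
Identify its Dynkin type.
Compute the Cartan integers a_ij = 2(alpha_i, alpha_j)/(alpha_j, alpha_j); the resulting 5x5 Cartan matrix is
[[2, -1, 0, 0, -1], [-1, 2, 0, -1, 0], [0, 0, 2, -2, 0], [0, -1, -1, 2, 0], [-1, 0, 0, 0, 2]].
The roots have two lengths (squared-length ratio 2:1); the short ones are alpha_{1,2,4,5}. The associated Dynkin diagram is a chain of 5 nodes with a double edge at one end; the terminal node there is the unique long simple root (C_5), so the type is C_5 (the algebra sp(10)).

C_5 (sp(10))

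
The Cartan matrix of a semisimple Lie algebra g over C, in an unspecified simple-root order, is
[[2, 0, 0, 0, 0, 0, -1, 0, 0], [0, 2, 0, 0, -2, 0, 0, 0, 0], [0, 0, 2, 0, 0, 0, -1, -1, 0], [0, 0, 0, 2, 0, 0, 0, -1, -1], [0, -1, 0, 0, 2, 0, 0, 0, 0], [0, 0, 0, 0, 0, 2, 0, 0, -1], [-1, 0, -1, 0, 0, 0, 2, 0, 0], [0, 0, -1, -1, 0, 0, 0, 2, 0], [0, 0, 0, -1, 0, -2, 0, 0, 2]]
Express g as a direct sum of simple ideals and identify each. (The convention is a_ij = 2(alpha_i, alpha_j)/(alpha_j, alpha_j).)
The diagram associated to this matrix has two connected components: the simple roots {alpha_2, alpha_5} form a chain of 2 nodes with a double edge at one end; the terminal node there is the unique short simple root (B_2), and {alpha_1, alpha_3, alpha_4, alpha_6, alpha_7, alpha_8, alpha_9} form a chain of 7 nodes with a double edge at one end; the terminal node there is the unique short simple root (B_7). A semisimple Lie algebra decomposes uniquely as the direct sum of simple ideals, one per connected component of its Dynkin diagram, so g ≅ B_2 ⊕ B_7 (dimension 10 + 105 = 115).

B2 + B7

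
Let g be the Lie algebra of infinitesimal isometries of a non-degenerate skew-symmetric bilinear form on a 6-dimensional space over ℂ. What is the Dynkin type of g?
type C_3

This is sp(6), which has dimension 6(6+1)/2 = 21 and rank 6/2 = 3. In the classification of classical Lie algebras, the symplectic algebra sp(2n) has type C_n; here n = 3, so the Dynkin diagram is a chain of 3 nodes with a double edge at one end; the terminal node there is the unique long simple root (C_3). Hence the type is C_3.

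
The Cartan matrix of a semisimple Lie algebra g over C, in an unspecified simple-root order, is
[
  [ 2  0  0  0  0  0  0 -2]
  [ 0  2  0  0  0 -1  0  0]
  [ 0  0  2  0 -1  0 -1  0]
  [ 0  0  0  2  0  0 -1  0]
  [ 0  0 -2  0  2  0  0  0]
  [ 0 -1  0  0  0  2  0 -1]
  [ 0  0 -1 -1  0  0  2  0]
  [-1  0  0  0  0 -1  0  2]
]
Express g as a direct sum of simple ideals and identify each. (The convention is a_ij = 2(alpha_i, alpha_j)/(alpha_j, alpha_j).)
The diagram associated to this matrix has two connected components: the simple roots {alpha_1, alpha_2, alpha_6, alpha_8} form a chain of 4 nodes with a double edge at one end; the terminal node there is the unique long simple root (C_4), and {alpha_3, alpha_4, alpha_5, alpha_7} form a chain of 4 nodes with a double edge at one end; the terminal node there is the unique long simple root (C_4). A semisimple Lie algebra decomposes uniquely as the direct sum of simple ideals, one per connected component of its Dynkin diagram, so g ≅ C_4 ⊕ C_4 (dimension 36 + 36 = 72).

C_4 ⊕ C_4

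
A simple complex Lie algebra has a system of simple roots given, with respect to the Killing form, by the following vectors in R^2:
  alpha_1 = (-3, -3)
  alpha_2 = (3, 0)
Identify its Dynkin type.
type B_2

Compute the Cartan integers a_ij = 2(alpha_i, alpha_j)/(alpha_j, alpha_j); the resulting 2x2 Cartan matrix is
[[2, -2], [-1, 2]].
The roots have two lengths (squared-length ratio 2:1); the short ones are alpha_{2}. The associated Dynkin diagram is a chain of 2 nodes with a double edge at one end; the terminal node there is the unique short simple root (B_2), so the type is B_2 (the algebra so(5)).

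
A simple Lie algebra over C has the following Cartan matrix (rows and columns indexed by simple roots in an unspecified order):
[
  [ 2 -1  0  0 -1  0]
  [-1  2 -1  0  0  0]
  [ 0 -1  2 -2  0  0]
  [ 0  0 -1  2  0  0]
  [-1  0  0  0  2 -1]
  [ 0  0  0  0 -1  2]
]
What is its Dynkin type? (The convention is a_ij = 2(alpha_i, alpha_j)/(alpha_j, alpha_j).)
B_6 (so(13))

The matrix has rank 6 with 2's on the diagonal. Reading the off-diagonal entries as Dynkin edges (a single edge where a_ij = a_ji = -1; a double or triple edge where a_ij * a_ji = 2 or 3), the diagram is a chain of 6 nodes with a double edge at one end; the terminal node there is the unique short simple root (B_6). One simple-root ordering that puts it in standard form is (alpha_6, alpha_5, alpha_1, alpha_2, alpha_3, alpha_4). So the algebra is type B_6, i.e. so(13).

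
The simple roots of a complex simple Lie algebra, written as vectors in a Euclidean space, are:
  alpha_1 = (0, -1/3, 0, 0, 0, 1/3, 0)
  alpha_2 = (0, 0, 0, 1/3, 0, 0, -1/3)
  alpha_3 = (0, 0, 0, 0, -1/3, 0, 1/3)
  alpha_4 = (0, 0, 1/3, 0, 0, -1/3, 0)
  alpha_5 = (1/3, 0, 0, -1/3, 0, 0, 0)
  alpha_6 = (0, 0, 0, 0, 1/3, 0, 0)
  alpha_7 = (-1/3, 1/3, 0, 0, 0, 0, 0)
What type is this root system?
B_7 (so(15))

Compute the Cartan integers a_ij = 2(alpha_i, alpha_j)/(alpha_j, alpha_j); the resulting 7x7 Cartan matrix is
[[2, 0, 0, -1, 0, 0, -1], [0, 2, -1, 0, -1, 0, 0], [0, -1, 2, 0, 0, -2, 0], [-1, 0, 0, 2, 0, 0, 0], [0, -1, 0, 0, 2, 0, -1], [0, 0, -1, 0, 0, 2, 0], [-1, 0, 0, 0, -1, 0, 2]].
The roots have two lengths (squared-length ratio 2:1); the short ones are alpha_{6}. The associated Dynkin diagram is a chain of 7 nodes with a double edge at one end; the terminal node there is the unique short simple root (B_7), so the type is B_7 (the algebra so(15)).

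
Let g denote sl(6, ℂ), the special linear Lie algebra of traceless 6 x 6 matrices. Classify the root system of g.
A5

This is sl(6), which has dimension 6^2 - 1 = 35 and rank 6 - 1 = 5 (a Cartan subalgebra is the diagonal traceless matrices). In the classification of classical Lie algebras, the special linear algebra sl(n+1) has type A_n; here n = 5, so the Dynkin diagram is a chain of 5 nodes with single edges (A_5). Hence the type is A_5.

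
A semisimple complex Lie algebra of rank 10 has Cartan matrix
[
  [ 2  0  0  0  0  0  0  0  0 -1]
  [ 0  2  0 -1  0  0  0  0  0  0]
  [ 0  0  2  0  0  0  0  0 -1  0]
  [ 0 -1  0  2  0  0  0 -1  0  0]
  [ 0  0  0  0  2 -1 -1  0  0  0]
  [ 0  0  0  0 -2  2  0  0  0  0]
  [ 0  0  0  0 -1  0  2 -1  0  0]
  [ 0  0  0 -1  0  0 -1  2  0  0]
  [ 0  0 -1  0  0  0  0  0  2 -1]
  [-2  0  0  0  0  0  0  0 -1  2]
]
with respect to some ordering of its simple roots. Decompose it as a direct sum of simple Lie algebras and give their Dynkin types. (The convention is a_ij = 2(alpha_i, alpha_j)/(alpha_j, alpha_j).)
The diagram associated to this matrix has two connected components: the simple roots {alpha_1, alpha_3, alpha_9, alpha_10} form a chain of 4 nodes with a double edge at one end; the terminal node there is the unique short simple root (B_4), and {alpha_2, alpha_4, alpha_5, alpha_6, alpha_7, alpha_8} form a chain of 6 nodes with a double edge at one end; the terminal node there is the unique long simple root (C_6). A semisimple Lie algebra decomposes uniquely as the direct sum of simple ideals, one per connected component of its Dynkin diagram, so g ≅ B_4 ⊕ C_6 (dimension 36 + 78 = 114).

B_4 + C_6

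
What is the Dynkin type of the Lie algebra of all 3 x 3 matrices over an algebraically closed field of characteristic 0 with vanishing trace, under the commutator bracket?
A_2

This is sl(3), which has dimension 3^2 - 1 = 8 and rank 3 - 1 = 2 (a Cartan subalgebra is the diagonal traceless matrices). In the classification of classical Lie algebras, the special linear algebra sl(n+1) has type A_n; here n = 2, so the Dynkin diagram is a chain of 2 nodes with single edges (A_2). Hence the type is A_2.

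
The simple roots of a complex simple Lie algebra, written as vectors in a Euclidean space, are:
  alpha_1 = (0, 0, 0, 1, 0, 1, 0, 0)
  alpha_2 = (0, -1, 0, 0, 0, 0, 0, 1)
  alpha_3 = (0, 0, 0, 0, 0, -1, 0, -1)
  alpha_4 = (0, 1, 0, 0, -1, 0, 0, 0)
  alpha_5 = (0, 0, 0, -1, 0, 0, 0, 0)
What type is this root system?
type B_5

Compute the Cartan integers a_ij = 2(alpha_i, alpha_j)/(alpha_j, alpha_j); the resulting 5x5 Cartan matrix is
[[2, 0, -1, 0, -2], [0, 2, -1, -1, 0], [-1, -1, 2, 0, 0], [0, -1, 0, 2, 0], [-1, 0, 0, 0, 2]].
The roots have two lengths (squared-length ratio 2:1); the short ones are alpha_{5}. The associated Dynkin diagram is a chain of 5 nodes with a double edge at one end; the terminal node there is the unique short simple root (B_5), so the type is B_5 (the algebra so(11)).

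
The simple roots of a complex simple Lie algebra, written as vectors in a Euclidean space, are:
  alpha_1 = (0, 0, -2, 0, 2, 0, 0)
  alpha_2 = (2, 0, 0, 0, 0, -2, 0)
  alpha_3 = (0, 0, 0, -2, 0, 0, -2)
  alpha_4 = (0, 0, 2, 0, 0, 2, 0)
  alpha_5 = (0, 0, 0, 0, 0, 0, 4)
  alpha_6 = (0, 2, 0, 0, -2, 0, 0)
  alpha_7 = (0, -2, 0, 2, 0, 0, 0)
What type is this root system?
C7

Compute the Cartan integers a_ij = 2(alpha_i, alpha_j)/(alpha_j, alpha_j); the resulting 7x7 Cartan matrix is
[[2, 0, 0, -1, 0, -1, 0], [0, 2, 0, -1, 0, 0, 0], [0, 0, 2, 0, -1, 0, -1], [-1, -1, 0, 2, 0, 0, 0], [0, 0, -2, 0, 2, 0, 0], [-1, 0, 0, 0, 0, 2, -1], [0, 0, -1, 0, 0, -1, 2]].
The roots have two lengths (squared-length ratio 2:1); the short ones are alpha_{1,2,3,4,6,7}. The associated Dynkin diagram is a chain of 7 nodes with a double edge at one end; the terminal node there is the unique long simple root (C_7), so the type is C_7 (the algebra sp(14)).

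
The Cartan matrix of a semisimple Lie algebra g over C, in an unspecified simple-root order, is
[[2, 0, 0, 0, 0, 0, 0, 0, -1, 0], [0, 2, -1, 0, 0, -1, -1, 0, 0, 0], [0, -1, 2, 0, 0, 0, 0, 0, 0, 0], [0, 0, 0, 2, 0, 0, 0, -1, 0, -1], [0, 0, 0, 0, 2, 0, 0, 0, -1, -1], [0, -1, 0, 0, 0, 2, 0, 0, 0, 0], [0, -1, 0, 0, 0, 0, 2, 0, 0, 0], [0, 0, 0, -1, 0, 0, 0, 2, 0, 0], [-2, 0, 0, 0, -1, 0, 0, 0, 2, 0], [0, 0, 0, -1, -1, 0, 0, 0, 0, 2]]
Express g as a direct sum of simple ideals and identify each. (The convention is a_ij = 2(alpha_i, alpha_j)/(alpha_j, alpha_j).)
The diagram associated to this matrix has two connected components: the simple roots {alpha_1, alpha_4, alpha_5, alpha_8, alpha_9, alpha_10} form a chain of 6 nodes with a double edge at one end; the terminal node there is the unique short simple root (B_6), and {alpha_2, alpha_3, alpha_6, alpha_7} form a chain of 2 nodes with a fork of two nodes at one end (D_4). A semisimple Lie algebra decomposes uniquely as the direct sum of simple ideals, one per connected component of its Dynkin diagram, so g ≅ B_6 ⊕ D_4 (dimension 78 + 28 = 106).

B_6 (so(13)) + D_4 (so(8))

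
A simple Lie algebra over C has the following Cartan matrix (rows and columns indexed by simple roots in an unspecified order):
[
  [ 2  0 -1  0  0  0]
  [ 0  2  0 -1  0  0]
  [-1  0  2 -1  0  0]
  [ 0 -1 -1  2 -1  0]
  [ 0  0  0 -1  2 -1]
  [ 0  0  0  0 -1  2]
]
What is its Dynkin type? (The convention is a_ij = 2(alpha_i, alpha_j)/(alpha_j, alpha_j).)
The matrix has rank 6 with 2's on the diagonal. Reading the off-diagonal entries as Dynkin edges (a single edge where a_ij = a_ji = -1; a double or triple edge where a_ij * a_ji = 2 or 3), the diagram is a chain of 5 nodes with one extra node attached to the third node from one end (E_6). One simple-root ordering that puts it in standard form is (alpha_1, alpha_2, alpha_3, alpha_4, alpha_5, alpha_6). So the algebra is type E_6.

E6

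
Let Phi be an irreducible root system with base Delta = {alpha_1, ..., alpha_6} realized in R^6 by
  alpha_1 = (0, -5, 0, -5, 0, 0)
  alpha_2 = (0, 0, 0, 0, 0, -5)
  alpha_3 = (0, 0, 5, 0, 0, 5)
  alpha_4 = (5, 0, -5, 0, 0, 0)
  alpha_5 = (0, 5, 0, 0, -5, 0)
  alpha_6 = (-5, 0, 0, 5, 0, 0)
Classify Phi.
Compute the Cartan integers a_ij = 2(alpha_i, alpha_j)/(alpha_j, alpha_j); the resulting 6x6 Cartan matrix is
[[2, 0, 0, 0, -1, -1], [0, 2, -1, 0, 0, 0], [0, -2, 2, -1, 0, 0], [0, 0, -1, 2, 0, -1], [-1, 0, 0, 0, 2, 0], [-1, 0, 0, -1, 0, 2]].
The roots have two lengths (squared-length ratio 2:1); the short ones are alpha_{2}. The associated Dynkin diagram is a chain of 6 nodes with a double edge at one end; the terminal node there is the unique short simple root (B_6), so the type is B_6 (the algebra so(13)).

B_6 (so(13))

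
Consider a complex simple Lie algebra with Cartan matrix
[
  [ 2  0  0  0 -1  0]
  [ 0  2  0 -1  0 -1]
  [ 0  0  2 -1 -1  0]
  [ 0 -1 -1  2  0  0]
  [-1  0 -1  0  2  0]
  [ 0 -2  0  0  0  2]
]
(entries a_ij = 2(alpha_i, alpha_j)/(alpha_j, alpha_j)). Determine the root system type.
The matrix has rank 6 with 2's on the diagonal. Reading the off-diagonal entries as Dynkin edges (a single edge where a_ij = a_ji = -1; a double or triple edge where a_ij * a_ji = 2 or 3), the diagram is a chain of 6 nodes with a double edge at one end; the terminal node there is the unique long simple root (C_6). One simple-root ordering that puts it in standard form is (alpha_1, alpha_5, alpha_3, alpha_4, alpha_2, alpha_6). So the algebra is type C_6, i.e. sp(12).

C6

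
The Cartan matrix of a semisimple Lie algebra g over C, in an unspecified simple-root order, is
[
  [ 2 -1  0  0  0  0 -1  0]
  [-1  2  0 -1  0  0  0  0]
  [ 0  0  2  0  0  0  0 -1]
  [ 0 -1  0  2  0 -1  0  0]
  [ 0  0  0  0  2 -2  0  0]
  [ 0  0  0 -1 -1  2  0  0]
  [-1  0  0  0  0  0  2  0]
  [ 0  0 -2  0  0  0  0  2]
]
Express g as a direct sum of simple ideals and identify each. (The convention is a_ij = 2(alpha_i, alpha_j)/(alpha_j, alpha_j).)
The diagram associated to this matrix has two connected components: the simple roots {alpha_3, alpha_8} form a chain of 2 nodes with a double edge at one end; the terminal node there is the unique short simple root (B_2), and {alpha_1, alpha_2, alpha_4, alpha_5, alpha_6, alpha_7} form a chain of 6 nodes with a double edge at one end; the terminal node there is the unique long simple root (C_6). A semisimple Lie algebra decomposes uniquely as the direct sum of simple ideals, one per connected component of its Dynkin diagram, so g ≅ B_2 ⊕ C_6 (dimension 10 + 78 = 88).

B2 ⊕ C6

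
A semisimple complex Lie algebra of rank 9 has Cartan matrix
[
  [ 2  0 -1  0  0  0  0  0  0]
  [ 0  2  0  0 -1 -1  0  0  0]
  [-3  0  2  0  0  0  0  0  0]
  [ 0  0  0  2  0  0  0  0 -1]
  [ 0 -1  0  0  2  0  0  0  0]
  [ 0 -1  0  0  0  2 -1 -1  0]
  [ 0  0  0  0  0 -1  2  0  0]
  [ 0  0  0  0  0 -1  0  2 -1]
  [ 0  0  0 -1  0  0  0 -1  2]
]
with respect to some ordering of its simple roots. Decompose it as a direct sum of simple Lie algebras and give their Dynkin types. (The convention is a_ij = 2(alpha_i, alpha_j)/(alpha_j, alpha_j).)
type E_7 ⊕ type G_2

The diagram associated to this matrix has two connected components: the simple roots {alpha_2, alpha_4, alpha_5, alpha_6, alpha_7, alpha_8, alpha_9} form a chain of 6 nodes with one extra node attached to the third node from one end (E_7), and {alpha_1, alpha_3} form two nodes joined by a triple edge (G_2). A semisimple Lie algebra decomposes uniquely as the direct sum of simple ideals, one per connected component of its Dynkin diagram, so g ≅ E_7 ⊕ G_2 (dimension 133 + 14 = 147).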